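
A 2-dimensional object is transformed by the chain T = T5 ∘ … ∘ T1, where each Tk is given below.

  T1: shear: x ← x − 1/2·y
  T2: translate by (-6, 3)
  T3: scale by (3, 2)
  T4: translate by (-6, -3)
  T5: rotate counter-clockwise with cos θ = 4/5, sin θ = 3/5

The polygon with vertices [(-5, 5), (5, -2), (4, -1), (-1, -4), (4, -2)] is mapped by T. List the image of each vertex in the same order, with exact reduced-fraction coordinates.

T1 shear: x ← x − 1/2·y: (-5, 5) → (-15/2, 5); (5, -2) → (6, -2); (4, -1) → (9/2, -1); (-1, -4) → (1, -4); (4, -2) → (5, -2)
T2 translate by (-6, 3): (-15/2, 5) → (-27/2, 8); (6, -2) → (0, 1); (9/2, -1) → (-3/2, 2); (1, -4) → (-5, -1); (5, -2) → (-1, 1)
T3 scale by (3, 2): (-27/2, 8) → (-81/2, 16); (0, 1) → (0, 2); (-3/2, 2) → (-9/2, 4); (-5, -1) → (-15, -2); (-1, 1) → (-3, 2)
T4 translate by (-6, -3): (-81/2, 16) → (-93/2, 13); (0, 2) → (-6, -1); (-9/2, 4) → (-21/2, 1); (-15, -2) → (-21, -5); (-3, 2) → (-9, -1)
T5 rotate counter-clockwise with cos θ = 4/5, sin θ = 3/5: (-93/2, 13) → (-45, -35/2); (-6, -1) → (-21/5, -22/5); (-21/2, 1) → (-9, -11/2); (-21, -5) → (-69/5, -83/5); (-9, -1) → (-33/5, -31/5)

image vertices: (-45, -35/2), (-21/5, -22/5), (-9, -11/2), (-69/5, -83/5), (-33/5, -31/5)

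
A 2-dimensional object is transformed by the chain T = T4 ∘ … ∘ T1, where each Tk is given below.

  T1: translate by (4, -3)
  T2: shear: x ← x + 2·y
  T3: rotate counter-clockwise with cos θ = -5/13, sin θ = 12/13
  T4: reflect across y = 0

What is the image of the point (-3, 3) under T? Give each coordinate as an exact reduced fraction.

T1 translate by (4, -3): (-3, 3) → (1, 0)
T2 shear: x ← x + 2·y: (1, 0) → (1, 0)
T3 rotate counter-clockwise with cos θ = -5/13, sin θ = 12/13: (1, 0) → (-5/13, 12/13)
T4 reflect across y = 0: (-5/13, 12/13) → (-5/13, -12/13)

T(p) = (-5/13, -12/13)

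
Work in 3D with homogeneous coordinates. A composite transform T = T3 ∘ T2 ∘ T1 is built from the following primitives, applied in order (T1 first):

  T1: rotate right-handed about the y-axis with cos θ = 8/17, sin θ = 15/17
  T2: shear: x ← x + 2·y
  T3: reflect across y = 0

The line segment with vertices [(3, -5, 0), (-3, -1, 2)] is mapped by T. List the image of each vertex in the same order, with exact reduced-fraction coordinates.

image vertices: (-146/17, 5, -45/17), (-28/17, 1, 61/17)

T1 rotate right-handed about the y-axis with cos θ = 8/17, sin θ = 15/17: (3, -5, 0) → (24/17, -5, -45/17); (-3, -1, 2) → (6/17, -1, 61/17)
T2 shear: x ← x + 2·y: (24/17, -5, -45/17) → (-146/17, -5, -45/17); (6/17, -1, 61/17) → (-28/17, -1, 61/17)
T3 reflect across y = 0: (-146/17, -5, -45/17) → (-146/17, 5, -45/17); (-28/17, -1, 61/17) → (-28/17, 1, 61/17)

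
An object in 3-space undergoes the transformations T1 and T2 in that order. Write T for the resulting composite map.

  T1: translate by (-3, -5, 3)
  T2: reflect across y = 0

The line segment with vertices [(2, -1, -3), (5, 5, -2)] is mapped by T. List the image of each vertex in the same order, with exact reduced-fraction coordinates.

image vertices: (-1, 6, 0), (2, 0, 1)

T1 translate by (-3, -5, 3): (2, -1, -3) → (-1, -6, 0); (5, 5, -2) → (2, 0, 1)
T2 reflect across y = 0: (-1, -6, 0) → (-1, 6, 0); (2, 0, 1) → (2, 0, 1)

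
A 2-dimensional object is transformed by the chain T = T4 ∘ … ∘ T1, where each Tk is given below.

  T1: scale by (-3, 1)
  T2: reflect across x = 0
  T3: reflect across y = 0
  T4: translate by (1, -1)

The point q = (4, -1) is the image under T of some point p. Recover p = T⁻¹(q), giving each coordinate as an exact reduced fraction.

p = (1, 0)

T1 = [-3 0 0; 0 1 0; 0 0 1]
T2·T1 = [3 0 0; 0 1 0; 0 0 1]
T3·…·T1 = [3 0 0; 0 -1 0; 0 0 1]
T4·…·T1 = [3 0 1; 0 -1 -1; 0 0 1]
det M = -3; M⁻¹ = [1/3 0 -1/3; 0 -1 -1; 0 0 1]
M⁻¹ · (4, -1)ᵀ = (1, 0)ᵀ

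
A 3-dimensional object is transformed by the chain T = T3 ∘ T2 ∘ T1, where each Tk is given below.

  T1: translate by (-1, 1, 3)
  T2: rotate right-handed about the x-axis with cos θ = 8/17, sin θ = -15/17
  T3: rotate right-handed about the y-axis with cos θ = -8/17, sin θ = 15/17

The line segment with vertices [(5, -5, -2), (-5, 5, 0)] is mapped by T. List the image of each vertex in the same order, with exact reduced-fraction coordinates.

T1 translate by (-1, 1, 3): (5, -5, -2) → (4, -4, 1); (-5, 5, 0) → (-6, 6, 3)
T2 rotate right-handed about the x-axis with cos θ = 8/17, sin θ = -15/17: (4, -4, 1) → (4, -1, 4); (-6, 6, 3) → (-6, 93/17, -66/17)
T3 rotate right-handed about the y-axis with cos θ = -8/17, sin θ = 15/17: (4, -1, 4) → (28/17, -1, -92/17); (-6, 93/17, -66/17) → (-174/289, 93/17, 2058/289)

image vertices: (28/17, -1, -92/17), (-174/289, 93/17, 2058/289)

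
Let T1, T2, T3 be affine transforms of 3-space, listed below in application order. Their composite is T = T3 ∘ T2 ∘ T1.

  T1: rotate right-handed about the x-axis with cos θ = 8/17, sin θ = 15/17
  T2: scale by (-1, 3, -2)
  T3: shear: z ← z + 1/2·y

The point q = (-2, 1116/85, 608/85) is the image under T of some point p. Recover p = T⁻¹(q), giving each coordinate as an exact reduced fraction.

T1 = [1 0 0 0; 0 8/17 -15/17 0; 0 15/17 8/17 0; 0 0 0 1]
T2·T1 = [-1 0 0 0; 0 24/17 -45/17 0; 0 -30/17 -16/17 0; 0 0 0 1]
T3·…·T1 = [-1 0 0 0; 0 24/17 -45/17 0; 0 -18/17 -77/34 0; 0 0 0 1]
det M = 6; M⁻¹ = [-1 0 0 0; 0 77/204 -15/34 0; 0 -3/17 -4/17 0; 0 0 0 1]
M⁻¹ · (-2, 1116/85, 608/85)ᵀ = (2, 9/5, -4)ᵀ

p = (2, 9/5, -4)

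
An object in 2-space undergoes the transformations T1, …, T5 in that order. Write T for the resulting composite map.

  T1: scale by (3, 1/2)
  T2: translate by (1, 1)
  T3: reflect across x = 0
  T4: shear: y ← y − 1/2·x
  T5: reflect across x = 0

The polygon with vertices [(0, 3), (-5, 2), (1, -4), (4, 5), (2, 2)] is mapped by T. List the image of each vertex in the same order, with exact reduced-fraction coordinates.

T1 scale by (3, 1/2): (0, 3) → (0, 3/2); (-5, 2) → (-15, 1); (1, -4) → (3, -2); (4, 5) → (12, 5/2); (2, 2) → (6, 1)
T2 translate by (1, 1): (0, 3/2) → (1, 5/2); (-15, 1) → (-14, 2); (3, -2) → (4, -1); (12, 5/2) → (13, 7/2); (6, 1) → (7, 2)
T3 reflect across x = 0: (1, 5/2) → (-1, 5/2); (-14, 2) → (14, 2); (4, -1) → (-4, -1); (13, 7/2) → (-13, 7/2); (7, 2) → (-7, 2)
T4 shear: y ← y − 1/2·x: (-1, 5/2) → (-1, 3); (14, 2) → (14, -5); (-4, -1) → (-4, 1); (-13, 7/2) → (-13, 10); (-7, 2) → (-7, 11/2)
T5 reflect across x = 0: (-1, 3) → (1, 3); (14, -5) → (-14, -5); (-4, 1) → (4, 1); (-13, 10) → (13, 10); (-7, 11/2) → (7, 11/2)

image vertices: (1, 3), (-14, -5), (4, 1), (13, 10), (7, 11/2)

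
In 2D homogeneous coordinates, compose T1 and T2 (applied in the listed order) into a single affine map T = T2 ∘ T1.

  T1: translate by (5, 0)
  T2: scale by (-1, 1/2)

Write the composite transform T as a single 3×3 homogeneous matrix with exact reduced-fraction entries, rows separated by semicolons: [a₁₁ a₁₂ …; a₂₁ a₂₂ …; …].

T = [-1 0 -5; 0 1/2 0; 0 0 1]

T1 = [1 0 5; 0 1 0; 0 0 1]
T2·T1 = [-1 0 -5; 0 1/2 0; 0 0 1]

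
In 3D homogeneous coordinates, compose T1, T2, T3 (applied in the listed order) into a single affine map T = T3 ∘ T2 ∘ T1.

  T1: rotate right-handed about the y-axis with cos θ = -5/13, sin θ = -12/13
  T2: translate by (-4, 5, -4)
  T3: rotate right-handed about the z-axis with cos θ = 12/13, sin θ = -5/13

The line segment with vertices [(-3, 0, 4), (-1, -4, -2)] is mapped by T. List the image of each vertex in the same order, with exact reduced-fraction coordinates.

T1 rotate right-handed about the y-axis with cos θ = -5/13, sin θ = -12/13: (-3, 0, 4) → (-33/13, 0, -56/13); (-1, -4, -2) → (29/13, -4, -2/13)
T2 translate by (-4, 5, -4): (-33/13, 0, -56/13) → (-85/13, 5, -108/13); (29/13, -4, -2/13) → (-23/13, 1, -54/13)
T3 rotate right-handed about the z-axis with cos θ = 12/13, sin θ = -5/13: (-85/13, 5, -108/13) → (-695/169, 1205/169, -108/13); (-23/13, 1, -54/13) → (-211/169, 271/169, -54/13)

image vertices: (-695/169, 1205/169, -108/13), (-211/169, 271/169, -54/13)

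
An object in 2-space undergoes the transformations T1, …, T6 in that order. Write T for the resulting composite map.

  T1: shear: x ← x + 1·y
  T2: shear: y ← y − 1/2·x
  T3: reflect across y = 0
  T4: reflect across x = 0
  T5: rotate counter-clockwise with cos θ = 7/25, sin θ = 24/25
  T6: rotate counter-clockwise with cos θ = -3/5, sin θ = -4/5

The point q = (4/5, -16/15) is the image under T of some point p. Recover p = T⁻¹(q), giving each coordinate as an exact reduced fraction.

p = (-2/3, -2/3)

T1 = [1 1 0; 0 1 0; 0 0 1]
T2·T1 = [1 1 0; -1/2 1/2 0; 0 0 1]
T3·…·T1 = [1 1 0; 1/2 -1/2 0; 0 0 1]
T4·…·T1 = [-1 -1 0; 1/2 -1/2 0; 0 0 1]
T5·…·T1 = [-19/25 1/5 0; -41/50 -11/10 0; 0 0 1]
T6·…·T1 = [-1/5 -1 0; 11/10 1/2 0; 0 0 1]
det M = 1; M⁻¹ = [1/2 1 0; -11/10 -1/5 0; 0 0 1]
M⁻¹ · (4/5, -16/15)ᵀ = (-2/3, -2/3)ᵀ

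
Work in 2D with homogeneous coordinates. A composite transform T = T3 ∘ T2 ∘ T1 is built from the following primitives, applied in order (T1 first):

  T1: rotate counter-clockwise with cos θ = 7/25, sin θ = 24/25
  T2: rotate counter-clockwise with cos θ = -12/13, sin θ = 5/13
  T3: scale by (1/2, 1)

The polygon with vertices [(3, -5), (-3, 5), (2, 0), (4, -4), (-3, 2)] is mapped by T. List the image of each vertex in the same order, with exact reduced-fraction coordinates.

T1 rotate counter-clockwise with cos θ = 7/25, sin θ = 24/25: (3, -5) → (141/25, 37/25); (-3, 5) → (-141/25, -37/25); (2, 0) → (14/25, 48/25); (4, -4) → (124/25, 68/25); (-3, 2) → (-69/25, -58/25)
T2 rotate counter-clockwise with cos θ = -12/13, sin θ = 5/13: (141/25, 37/25) → (-1877/325, 261/325); (-141/25, -37/25) → (1877/325, -261/325); (14/25, 48/25) → (-408/325, -506/325); (124/25, 68/25) → (-1828/325, -196/325); (-69/25, -58/25) → (86/25, 27/25)
T3 scale by (1/2, 1): (-1877/325, 261/325) → (-1877/650, 261/325); (1877/325, -261/325) → (1877/650, -261/325); (-408/325, -506/325) → (-204/325, -506/325); (-1828/325, -196/325) → (-914/325, -196/325); (86/25, 27/25) → (43/25, 27/25)

image vertices: (-1877/650, 261/325), (1877/650, -261/325), (-204/325, -506/325), (-914/325, -196/325), (43/25, 27/25)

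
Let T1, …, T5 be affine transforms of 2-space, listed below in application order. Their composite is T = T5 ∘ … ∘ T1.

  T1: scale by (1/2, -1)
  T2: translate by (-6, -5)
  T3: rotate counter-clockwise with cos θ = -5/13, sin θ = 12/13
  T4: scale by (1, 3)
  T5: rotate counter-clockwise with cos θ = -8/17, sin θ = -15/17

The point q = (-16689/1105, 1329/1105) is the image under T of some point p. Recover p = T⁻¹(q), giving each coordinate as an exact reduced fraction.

p = (-6/5, -6/5)

T1 = [1/2 0 0; 0 -1 0; 0 0 1]
T2·T1 = [1/2 0 -6; 0 -1 -5; 0 0 1]
T3·…·T1 = [-5/26 12/13 90/13; 6/13 5/13 -47/13; 0 0 1]
T4·…·T1 = [-5/26 12/13 90/13; 18/13 15/13 -141/13; 0 0 1]
T5·…·T1 = [290/221 129/221 -2835/221; -213/442 -300/221 -222/221; 0 0 1]
det M = -3/2; M⁻¹ = [200/221 86/221 12; -71/221 -580/663 -5; 0 0 1]
M⁻¹ · (-16689/1105, 1329/1105)ᵀ = (-6/5, -6/5)ᵀ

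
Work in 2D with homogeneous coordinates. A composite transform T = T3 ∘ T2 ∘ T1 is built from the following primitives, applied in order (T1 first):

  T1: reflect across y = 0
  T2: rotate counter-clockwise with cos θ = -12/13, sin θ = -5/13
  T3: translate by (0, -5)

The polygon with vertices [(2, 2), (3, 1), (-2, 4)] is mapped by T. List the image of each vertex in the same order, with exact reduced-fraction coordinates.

T1 reflect across y = 0: (2, 2) → (2, -2); (3, 1) → (3, -1); (-2, 4) → (-2, -4)
T2 rotate counter-clockwise with cos θ = -12/13, sin θ = -5/13: (2, -2) → (-34/13, 14/13); (3, -1) → (-41/13, -3/13); (-2, -4) → (4/13, 58/13)
T3 translate by (0, -5): (-34/13, 14/13) → (-34/13, -51/13); (-41/13, -3/13) → (-41/13, -68/13); (4/13, 58/13) → (4/13, -7/13)

image vertices: (-34/13, -51/13), (-41/13, -68/13), (4/13, -7/13)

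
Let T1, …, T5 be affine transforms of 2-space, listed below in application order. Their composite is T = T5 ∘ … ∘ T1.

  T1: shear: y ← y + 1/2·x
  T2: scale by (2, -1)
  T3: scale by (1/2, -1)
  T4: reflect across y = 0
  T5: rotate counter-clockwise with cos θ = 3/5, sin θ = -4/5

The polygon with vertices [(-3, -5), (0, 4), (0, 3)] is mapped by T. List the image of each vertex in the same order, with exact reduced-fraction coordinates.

T1 shear: y ← y + 1/2·x: (-3, -5) → (-3, -13/2); (0, 4) → (0, 4); (0, 3) → (0, 3)
T2 scale by (2, -1): (-3, -13/2) → (-6, 13/2); (0, 4) → (0, -4); (0, 3) → (0, -3)
T3 scale by (1/2, -1): (-6, 13/2) → (-3, -13/2); (0, -4) → (0, 4); (0, -3) → (0, 3)
T4 reflect across y = 0: (-3, -13/2) → (-3, 13/2); (0, 4) → (0, -4); (0, 3) → (0, -3)
T5 rotate counter-clockwise with cos θ = 3/5, sin θ = -4/5: (-3, 13/2) → (17/5, 63/10); (0, -4) → (-16/5, -12/5); (0, -3) → (-12/5, -9/5)

image vertices: (17/5, 63/10), (-16/5, -12/5), (-12/5, -9/5)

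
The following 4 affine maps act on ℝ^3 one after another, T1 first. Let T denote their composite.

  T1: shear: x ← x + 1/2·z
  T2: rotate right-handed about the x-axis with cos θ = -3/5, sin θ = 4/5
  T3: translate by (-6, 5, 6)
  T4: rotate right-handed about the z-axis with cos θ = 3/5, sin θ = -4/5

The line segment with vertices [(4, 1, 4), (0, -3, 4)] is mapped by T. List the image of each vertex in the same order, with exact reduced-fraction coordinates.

image vertices: (24/25, 18/25, 22/5), (12/25, 134/25, 6/5)

T1 shear: x ← x + 1/2·z: (4, 1, 4) → (6, 1, 4); (0, -3, 4) → (2, -3, 4)
T2 rotate right-handed about the x-axis with cos θ = -3/5, sin θ = 4/5: (6, 1, 4) → (6, -19/5, -8/5); (2, -3, 4) → (2, -7/5, -24/5)
T3 translate by (-6, 5, 6): (6, -19/5, -8/5) → (0, 6/5, 22/5); (2, -7/5, -24/5) → (-4, 18/5, 6/5)
T4 rotate right-handed about the z-axis with cos θ = 3/5, sin θ = -4/5: (0, 6/5, 22/5) → (24/25, 18/25, 22/5); (-4, 18/5, 6/5) → (12/25, 134/25, 6/5)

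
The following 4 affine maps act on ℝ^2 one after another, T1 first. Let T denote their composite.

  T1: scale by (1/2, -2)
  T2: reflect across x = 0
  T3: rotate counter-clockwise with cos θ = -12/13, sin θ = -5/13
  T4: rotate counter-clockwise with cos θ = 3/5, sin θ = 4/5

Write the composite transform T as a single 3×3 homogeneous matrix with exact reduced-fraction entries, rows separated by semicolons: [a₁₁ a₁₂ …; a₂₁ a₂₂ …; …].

T1 = [1/2 0 0; 0 -2 0; 0 0 1]
T2·T1 = [-1/2 0 0; 0 -2 0; 0 0 1]
T3·…·T1 = [6/13 -10/13 0; 5/26 24/13 0; 0 0 1]
T4·…·T1 = [8/65 -126/65 0; 63/130 32/65 0; 0 0 1]

T = [8/65 -126/65 0; 63/130 32/65 0; 0 0 1]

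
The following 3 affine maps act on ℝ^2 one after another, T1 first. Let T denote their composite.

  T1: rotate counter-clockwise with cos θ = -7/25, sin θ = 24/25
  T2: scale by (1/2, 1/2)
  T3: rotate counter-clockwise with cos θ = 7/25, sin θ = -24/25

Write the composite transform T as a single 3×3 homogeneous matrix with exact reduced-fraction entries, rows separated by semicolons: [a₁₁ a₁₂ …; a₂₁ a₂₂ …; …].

T = [527/1250 -168/625 0; 168/625 527/1250 0; 0 0 1]

T1 = [-7/25 -24/25 0; 24/25 -7/25 0; 0 0 1]
T2·T1 = [-7/50 -12/25 0; 12/25 -7/50 0; 0 0 1]
T3·…·T1 = [527/1250 -168/625 0; 168/625 527/1250 0; 0 0 1]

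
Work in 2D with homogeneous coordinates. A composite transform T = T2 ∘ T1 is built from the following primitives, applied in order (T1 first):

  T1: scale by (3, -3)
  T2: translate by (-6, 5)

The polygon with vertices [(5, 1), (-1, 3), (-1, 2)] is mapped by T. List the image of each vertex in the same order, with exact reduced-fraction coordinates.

T1 scale by (3, -3): (5, 1) → (15, -3); (-1, 3) → (-3, -9); (-1, 2) → (-3, -6)
T2 translate by (-6, 5): (15, -3) → (9, 2); (-3, -9) → (-9, -4); (-3, -6) → (-9, -1)

image vertices: (9, 2), (-9, -4), (-9, -1)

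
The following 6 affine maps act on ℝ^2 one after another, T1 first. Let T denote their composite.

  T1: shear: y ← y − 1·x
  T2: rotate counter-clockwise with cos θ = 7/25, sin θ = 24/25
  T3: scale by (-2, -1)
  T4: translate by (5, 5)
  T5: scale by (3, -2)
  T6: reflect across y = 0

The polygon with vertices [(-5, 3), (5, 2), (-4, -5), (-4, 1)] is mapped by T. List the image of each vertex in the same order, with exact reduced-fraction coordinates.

T1 shear: y ← y − 1·x: (-5, 3) → (-5, 8); (5, 2) → (5, -3); (-4, -5) → (-4, -1); (-4, 1) → (-4, 5)
T2 rotate counter-clockwise with cos θ = 7/25, sin θ = 24/25: (-5, 8) → (-227/25, -64/25); (5, -3) → (107/25, 99/25); (-4, -1) → (-4/25, -103/25); (-4, 5) → (-148/25, -61/25)
T3 scale by (-2, -1): (-227/25, -64/25) → (454/25, 64/25); (107/25, 99/25) → (-214/25, -99/25); (-4/25, -103/25) → (8/25, 103/25); (-148/25, -61/25) → (296/25, 61/25)
T4 translate by (5, 5): (454/25, 64/25) → (579/25, 189/25); (-214/25, -99/25) → (-89/25, 26/25); (8/25, 103/25) → (133/25, 228/25); (296/25, 61/25) → (421/25, 186/25)
T5 scale by (3, -2): (579/25, 189/25) → (1737/25, -378/25); (-89/25, 26/25) → (-267/25, -52/25); (133/25, 228/25) → (399/25, -456/25); (421/25, 186/25) → (1263/25, -372/25)
T6 reflect across y = 0: (1737/25, -378/25) → (1737/25, 378/25); (-267/25, -52/25) → (-267/25, 52/25); (399/25, -456/25) → (399/25, 456/25); (1263/25, -372/25) → (1263/25, 372/25)

image vertices: (1737/25, 378/25), (-267/25, 52/25), (399/25, 456/25), (1263/25, 372/25)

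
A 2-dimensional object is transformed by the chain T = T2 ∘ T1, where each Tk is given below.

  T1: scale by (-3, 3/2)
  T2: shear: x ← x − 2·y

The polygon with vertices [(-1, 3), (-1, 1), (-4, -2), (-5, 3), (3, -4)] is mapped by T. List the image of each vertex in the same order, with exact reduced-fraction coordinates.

T1 scale by (-3, 3/2): (-1, 3) → (3, 9/2); (-1, 1) → (3, 3/2); (-4, -2) → (12, -3); (-5, 3) → (15, 9/2); (3, -4) → (-9, -6)
T2 shear: x ← x − 2·y: (3, 9/2) → (-6, 9/2); (3, 3/2) → (0, 3/2); (12, -3) → (18, -3); (15, 9/2) → (6, 9/2); (-9, -6) → (3, -6)

image vertices: (-6, 9/2), (0, 3/2), (18, -3), (6, 9/2), (3, -6)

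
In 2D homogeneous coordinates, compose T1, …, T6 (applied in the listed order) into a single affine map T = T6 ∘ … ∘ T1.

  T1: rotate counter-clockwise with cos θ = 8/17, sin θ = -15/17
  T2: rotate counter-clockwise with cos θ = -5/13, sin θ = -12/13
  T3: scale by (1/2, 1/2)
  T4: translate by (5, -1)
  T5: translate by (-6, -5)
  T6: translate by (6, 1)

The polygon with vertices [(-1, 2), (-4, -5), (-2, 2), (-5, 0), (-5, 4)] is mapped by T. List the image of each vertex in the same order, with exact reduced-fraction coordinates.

image vertices: (1236/221, -2629/442), (2985/442, -513/221), (1346/221, -1304/221), (1655/221, -2105/442), (1697/221, -2985/442)

T1 rotate counter-clockwise with cos θ = 8/17, sin θ = -15/17: (-1, 2) → (22/17, 31/17); (-4, -5) → (-107/17, 20/17); (-2, 2) → (14/17, 46/17); (-5, 0) → (-40/17, 75/17); (-5, 4) → (20/17, 107/17)
T2 rotate counter-clockwise with cos θ = -5/13, sin θ = -12/13: (22/17, 31/17) → (262/221, -419/221); (-107/17, 20/17) → (775/221, 1184/221); (14/17, 46/17) → (482/221, -398/221); (-40/17, 75/17) → (1100/221, 105/221); (20/17, 107/17) → (1184/221, -775/221)
T3 scale by (1/2, 1/2): (262/221, -419/221) → (131/221, -419/442); (775/221, 1184/221) → (775/442, 592/221); (482/221, -398/221) → (241/221, -199/221); (1100/221, 105/221) → (550/221, 105/442); (1184/221, -775/221) → (592/221, -775/442)
T4 translate by (5, -1): (131/221, -419/442) → (1236/221, -861/442); (775/442, 592/221) → (2985/442, 371/221); (241/221, -199/221) → (1346/221, -420/221); (550/221, 105/442) → (1655/221, -337/442); (592/221, -775/442) → (1697/221, -1217/442)
T5 translate by (-6, -5): (1236/221, -861/442) → (-90/221, -3071/442); (2985/442, 371/221) → (333/442, -734/221); (1346/221, -420/221) → (20/221, -1525/221); (1655/221, -337/442) → (329/221, -2547/442); (1697/221, -1217/442) → (371/221, -3427/442)
T6 translate by (6, 1): (-90/221, -3071/442) → (1236/221, -2629/442); (333/442, -734/221) → (2985/442, -513/221); (20/221, -1525/221) → (1346/221, -1304/221); (329/221, -2547/442) → (1655/221, -2105/442); (371/221, -3427/442) → (1697/221, -2985/442)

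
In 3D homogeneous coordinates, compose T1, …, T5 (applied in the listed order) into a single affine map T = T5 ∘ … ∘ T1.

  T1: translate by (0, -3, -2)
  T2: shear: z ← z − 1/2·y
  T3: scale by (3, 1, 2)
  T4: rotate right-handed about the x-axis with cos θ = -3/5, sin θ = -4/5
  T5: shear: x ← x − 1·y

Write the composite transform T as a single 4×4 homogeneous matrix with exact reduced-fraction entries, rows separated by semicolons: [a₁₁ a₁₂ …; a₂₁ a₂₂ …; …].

T = [3 7/5 -8/5 -1; 0 -7/5 8/5 1; 0 -1/5 -6/5 3; 0 0 0 1]

T1 = [1 0 0 0; 0 1 0 -3; 0 0 1 -2; 0 0 0 1]
T2·T1 = [1 0 0 0; 0 1 0 -3; 0 -1/2 1 -1/2; 0 0 0 1]
T3·…·T1 = [3 0 0 0; 0 1 0 -3; 0 -1 2 -1; 0 0 0 1]
T4·…·T1 = [3 0 0 0; 0 -7/5 8/5 1; 0 -1/5 -6/5 3; 0 0 0 1]
T5·…·T1 = [3 7/5 -8/5 -1; 0 -7/5 8/5 1; 0 -1/5 -6/5 3; 0 0 0 1]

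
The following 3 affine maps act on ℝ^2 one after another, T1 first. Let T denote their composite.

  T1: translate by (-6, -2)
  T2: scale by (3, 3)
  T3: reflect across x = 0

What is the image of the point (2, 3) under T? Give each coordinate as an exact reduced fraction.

T(p) = (12, 3)

T1 translate by (-6, -2): (2, 3) → (-4, 1)
T2 scale by (3, 3): (-4, 1) → (-12, 3)
T3 reflect across x = 0: (-12, 3) → (12, 3)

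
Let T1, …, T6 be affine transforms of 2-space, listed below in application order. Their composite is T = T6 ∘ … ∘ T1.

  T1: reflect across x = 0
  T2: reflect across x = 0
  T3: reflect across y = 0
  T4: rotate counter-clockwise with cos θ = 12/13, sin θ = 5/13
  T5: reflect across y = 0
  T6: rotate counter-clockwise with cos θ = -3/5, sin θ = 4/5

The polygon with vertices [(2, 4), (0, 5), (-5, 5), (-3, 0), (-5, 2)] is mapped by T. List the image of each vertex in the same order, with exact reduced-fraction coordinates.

image vertices: (-284/65, 62/65), (-63/13, -16/13), (-47/13, -79/13), (48/65, -189/65), (-46/65, -347/65)

T1 reflect across x = 0: (2, 4) → (-2, 4); (0, 5) → (0, 5); (-5, 5) → (5, 5); (-3, 0) → (3, 0); (-5, 2) → (5, 2)
T2 reflect across x = 0: (-2, 4) → (2, 4); (0, 5) → (0, 5); (5, 5) → (-5, 5); (3, 0) → (-3, 0); (5, 2) → (-5, 2)
T3 reflect across y = 0: (2, 4) → (2, -4); (0, 5) → (0, -5); (-5, 5) → (-5, -5); (-3, 0) → (-3, 0); (-5, 2) → (-5, -2)
T4 rotate counter-clockwise with cos θ = 12/13, sin θ = 5/13: (2, -4) → (44/13, -38/13); (0, -5) → (25/13, -60/13); (-5, -5) → (-35/13, -85/13); (-3, 0) → (-36/13, -15/13); (-5, -2) → (-50/13, -49/13)
T5 reflect across y = 0: (44/13, -38/13) → (44/13, 38/13); (25/13, -60/13) → (25/13, 60/13); (-35/13, -85/13) → (-35/13, 85/13); (-36/13, -15/13) → (-36/13, 15/13); (-50/13, -49/13) → (-50/13, 49/13)
T6 rotate counter-clockwise with cos θ = -3/5, sin θ = 4/5: (44/13, 38/13) → (-284/65, 62/65); (25/13, 60/13) → (-63/13, -16/13); (-35/13, 85/13) → (-47/13, -79/13); (-36/13, 15/13) → (48/65, -189/65); (-50/13, 49/13) → (-46/65, -347/65)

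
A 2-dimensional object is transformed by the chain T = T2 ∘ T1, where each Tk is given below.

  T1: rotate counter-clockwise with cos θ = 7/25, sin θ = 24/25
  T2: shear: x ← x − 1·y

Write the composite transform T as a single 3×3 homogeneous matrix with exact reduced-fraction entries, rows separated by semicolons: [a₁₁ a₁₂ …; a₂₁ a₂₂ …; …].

T1 = [7/25 -24/25 0; 24/25 7/25 0; 0 0 1]
T2·T1 = [-17/25 -31/25 0; 24/25 7/25 0; 0 0 1]

T = [-17/25 -31/25 0; 24/25 7/25 0; 0 0 1]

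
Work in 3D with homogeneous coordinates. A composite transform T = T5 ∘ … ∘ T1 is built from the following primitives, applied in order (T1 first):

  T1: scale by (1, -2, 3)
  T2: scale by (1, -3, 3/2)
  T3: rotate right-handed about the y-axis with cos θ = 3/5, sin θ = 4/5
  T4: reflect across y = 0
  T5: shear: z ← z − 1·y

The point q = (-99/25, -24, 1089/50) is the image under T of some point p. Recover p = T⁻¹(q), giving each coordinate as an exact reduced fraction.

p = (-3/5, 4, -1)

T1 = [1 0 0 0; 0 -2 0 0; 0 0 3 0; 0 0 0 1]
T2·T1 = [1 0 0 0; 0 6 0 0; 0 0 9/2 0; 0 0 0 1]
T3·…·T1 = [3/5 0 18/5 0; 0 6 0 0; -4/5 0 27/10 0; 0 0 0 1]
T4·…·T1 = [3/5 0 18/5 0; 0 -6 0 0; -4/5 0 27/10 0; 0 0 0 1]
T5·…·T1 = [3/5 0 18/5 0; 0 -6 0 0; -4/5 6 27/10 0; 0 0 0 1]
det M = -27; M⁻¹ = [3/5 -4/5 -4/5 0; 0 -1/6 0 0; 8/45 2/15 2/15 0; 0 0 0 1]
M⁻¹ · (-99/25, -24, 1089/50)ᵀ = (-3/5, 4, -1)ᵀ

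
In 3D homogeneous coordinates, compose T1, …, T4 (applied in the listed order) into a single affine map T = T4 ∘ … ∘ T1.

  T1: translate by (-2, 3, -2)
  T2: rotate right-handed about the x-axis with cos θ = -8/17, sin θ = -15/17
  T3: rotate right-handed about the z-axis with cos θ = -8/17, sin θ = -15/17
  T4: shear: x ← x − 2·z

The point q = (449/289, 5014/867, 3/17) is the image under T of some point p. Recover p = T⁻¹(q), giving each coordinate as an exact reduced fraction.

T1 = [1 0 0 -2; 0 1 0 3; 0 0 1 -2; 0 0 0 1]
T2·T1 = [1 0 0 -2; 0 -8/17 15/17 -54/17; 0 -15/17 -8/17 -29/17; 0 0 0 1]
T3·…·T1 = [-8/17 -120/289 225/289 -538/289; -15/17 64/289 -120/289 942/289; 0 -15/17 -8/17 -29/17; 0 0 0 1]
T4·…·T1 = [-8/17 390/289 497/289 448/289; -15/17 64/289 -120/289 942/289; 0 -15/17 -8/17 -29/17; 0 0 0 1]
det M = 1; M⁻¹ = [-8/17 -15/17 -16/17 2; -120/289 64/289 -495/289 -3; 225/289 -120/289 314/289 2; 0 0 0 1]
M⁻¹ · (449/289, 5014/867, 3/17)ᵀ = (-4, -8/3, 1)ᵀ

p = (-4, -8/3, 1)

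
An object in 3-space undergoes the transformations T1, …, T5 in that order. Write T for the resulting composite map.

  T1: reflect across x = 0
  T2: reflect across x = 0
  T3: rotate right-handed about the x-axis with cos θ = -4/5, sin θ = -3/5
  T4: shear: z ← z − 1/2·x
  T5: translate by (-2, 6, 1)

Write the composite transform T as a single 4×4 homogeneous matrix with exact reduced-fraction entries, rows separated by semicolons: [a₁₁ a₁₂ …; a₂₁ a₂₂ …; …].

T = [1 0 0 -2; 0 -4/5 3/5 6; -1/2 -3/5 -4/5 1; 0 0 0 1]

T1 = [-1 0 0 0; 0 1 0 0; 0 0 1 0; 0 0 0 1]
T2·T1 = [1 0 0 0; 0 1 0 0; 0 0 1 0; 0 0 0 1]
T3·…·T1 = [1 0 0 0; 0 -4/5 3/5 0; 0 -3/5 -4/5 0; 0 0 0 1]
T4·…·T1 = [1 0 0 0; 0 -4/5 3/5 0; -1/2 -3/5 -4/5 0; 0 0 0 1]
T5·…·T1 = [1 0 0 -2; 0 -4/5 3/5 6; -1/2 -3/5 -4/5 1; 0 0 0 1]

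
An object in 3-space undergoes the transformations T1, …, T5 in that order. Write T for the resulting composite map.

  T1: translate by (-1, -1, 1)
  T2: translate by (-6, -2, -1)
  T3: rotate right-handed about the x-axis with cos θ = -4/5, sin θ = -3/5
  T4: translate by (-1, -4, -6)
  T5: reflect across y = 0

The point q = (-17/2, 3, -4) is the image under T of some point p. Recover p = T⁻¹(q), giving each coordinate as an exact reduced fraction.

T1 = [1 0 0 -1; 0 1 0 -1; 0 0 1 1; 0 0 0 1]
T2·T1 = [1 0 0 -7; 0 1 0 -3; 0 0 1 0; 0 0 0 1]
T3·…·T1 = [1 0 0 -7; 0 -4/5 3/5 12/5; 0 -3/5 -4/5 9/5; 0 0 0 1]
T4·…·T1 = [1 0 0 -8; 0 -4/5 3/5 -8/5; 0 -3/5 -4/5 -21/5; 0 0 0 1]
T5·…·T1 = [1 0 0 -8; 0 4/5 -3/5 8/5; 0 -3/5 -4/5 -21/5; 0 0 0 1]
det M = -1; M⁻¹ = [1 0 0 8; 0 4/5 -3/5 -19/5; 0 -3/5 -4/5 -12/5; 0 0 0 1]
M⁻¹ · (-17/2, 3, -4)ᵀ = (-1/2, 1, -1)ᵀ

p = (-1/2, 1, -1)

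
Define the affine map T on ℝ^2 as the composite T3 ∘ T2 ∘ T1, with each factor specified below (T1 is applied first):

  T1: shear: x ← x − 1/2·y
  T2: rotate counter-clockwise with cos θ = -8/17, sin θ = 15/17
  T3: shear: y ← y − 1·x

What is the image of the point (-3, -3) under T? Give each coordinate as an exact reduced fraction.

T(p) = (57/17, -111/34)

T1 shear: x ← x − 1/2·y: (-3, -3) → (-3/2, -3)
T2 rotate counter-clockwise with cos θ = -8/17, sin θ = 15/17: (-3/2, -3) → (57/17, 3/34)
T3 shear: y ← y − 1·x: (57/17, 3/34) → (57/17, -111/34)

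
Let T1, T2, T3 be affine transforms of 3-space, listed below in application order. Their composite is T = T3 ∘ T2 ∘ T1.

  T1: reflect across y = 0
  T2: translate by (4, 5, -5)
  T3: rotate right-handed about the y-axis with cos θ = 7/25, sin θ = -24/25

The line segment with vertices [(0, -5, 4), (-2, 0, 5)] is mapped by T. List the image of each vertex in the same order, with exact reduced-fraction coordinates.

T1 reflect across y = 0: (0, -5, 4) → (0, 5, 4); (-2, 0, 5) → (-2, 0, 5)
T2 translate by (4, 5, -5): (0, 5, 4) → (4, 10, -1); (-2, 0, 5) → (2, 5, 0)
T3 rotate right-handed about the y-axis with cos θ = 7/25, sin θ = -24/25: (4, 10, -1) → (52/25, 10, 89/25); (2, 5, 0) → (14/25, 5, 48/25)

image vertices: (52/25, 10, 89/25), (14/25, 5, 48/25)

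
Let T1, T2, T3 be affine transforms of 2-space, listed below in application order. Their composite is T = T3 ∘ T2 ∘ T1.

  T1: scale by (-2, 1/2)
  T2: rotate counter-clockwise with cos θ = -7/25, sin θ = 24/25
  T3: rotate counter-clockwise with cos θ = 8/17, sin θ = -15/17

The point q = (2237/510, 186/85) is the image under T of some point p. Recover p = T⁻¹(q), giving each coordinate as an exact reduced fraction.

p = (-7/3, -3)

T1 = [-2 0 0; 0 1/2 0; 0 0 1]
T2·T1 = [14/25 -12/25 0; -48/25 -7/50 0; 0 0 1]
T3·…·T1 = [-608/425 -297/850 0; -594/425 152/425 0; 0 0 1]
det M = -1; M⁻¹ = [-152/425 -297/850 0; -594/425 608/425 0; 0 0 1]
M⁻¹ · (2237/510, 186/85)ᵀ = (-7/3, -3)ᵀ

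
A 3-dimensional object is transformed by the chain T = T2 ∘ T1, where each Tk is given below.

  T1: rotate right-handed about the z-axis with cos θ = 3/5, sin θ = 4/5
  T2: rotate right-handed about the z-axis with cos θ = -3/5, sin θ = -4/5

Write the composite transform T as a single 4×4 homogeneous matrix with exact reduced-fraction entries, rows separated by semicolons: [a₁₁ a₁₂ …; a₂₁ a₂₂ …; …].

T = [7/25 24/25 0 0; -24/25 7/25 0 0; 0 0 1 0; 0 0 0 1]

T1 = [3/5 -4/5 0 0; 4/5 3/5 0 0; 0 0 1 0; 0 0 0 1]
T2·T1 = [7/25 24/25 0 0; -24/25 7/25 0 0; 0 0 1 0; 0 0 0 1]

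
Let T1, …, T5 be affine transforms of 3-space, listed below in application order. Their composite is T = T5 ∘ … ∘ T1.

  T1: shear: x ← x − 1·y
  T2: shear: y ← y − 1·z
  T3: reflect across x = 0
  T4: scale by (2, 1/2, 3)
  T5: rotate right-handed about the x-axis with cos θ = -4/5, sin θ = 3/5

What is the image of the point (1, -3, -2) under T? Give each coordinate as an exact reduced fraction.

T1 shear: x ← x − 1·y: (1, -3, -2) → (4, -3, -2)
T2 shear: y ← y − 1·z: (4, -3, -2) → (4, -1, -2)
T3 reflect across x = 0: (4, -1, -2) → (-4, -1, -2)
T4 scale by (2, 1/2, 3): (-4, -1, -2) → (-8, -1/2, -6)
T5 rotate right-handed about the x-axis with cos θ = -4/5, sin θ = 3/5: (-8, -1/2, -6) → (-8, 4, 9/2)

T(p) = (-8, 4, 9/2)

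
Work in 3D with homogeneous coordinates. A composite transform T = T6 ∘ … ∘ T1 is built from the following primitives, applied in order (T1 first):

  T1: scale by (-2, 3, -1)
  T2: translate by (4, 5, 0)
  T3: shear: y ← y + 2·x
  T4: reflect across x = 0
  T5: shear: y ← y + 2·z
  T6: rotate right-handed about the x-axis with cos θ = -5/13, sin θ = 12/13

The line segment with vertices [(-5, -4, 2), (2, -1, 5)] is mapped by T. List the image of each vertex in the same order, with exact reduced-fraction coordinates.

image vertices: (-14, -61/13, 214/13), (0, 100/13, -71/13)

T1 scale by (-2, 3, -1): (-5, -4, 2) → (10, -12, -2); (2, -1, 5) → (-4, -3, -5)
T2 translate by (4, 5, 0): (10, -12, -2) → (14, -7, -2); (-4, -3, -5) → (0, 2, -5)
T3 shear: y ← y + 2·x: (14, -7, -2) → (14, 21, -2); (0, 2, -5) → (0, 2, -5)
T4 reflect across x = 0: (14, 21, -2) → (-14, 21, -2); (0, 2, -5) → (0, 2, -5)
T5 shear: y ← y + 2·z: (-14, 21, -2) → (-14, 17, -2); (0, 2, -5) → (0, -8, -5)
T6 rotate right-handed about the x-axis with cos θ = -5/13, sin θ = 12/13: (-14, 17, -2) → (-14, -61/13, 214/13); (0, -8, -5) → (0, 100/13, -71/13)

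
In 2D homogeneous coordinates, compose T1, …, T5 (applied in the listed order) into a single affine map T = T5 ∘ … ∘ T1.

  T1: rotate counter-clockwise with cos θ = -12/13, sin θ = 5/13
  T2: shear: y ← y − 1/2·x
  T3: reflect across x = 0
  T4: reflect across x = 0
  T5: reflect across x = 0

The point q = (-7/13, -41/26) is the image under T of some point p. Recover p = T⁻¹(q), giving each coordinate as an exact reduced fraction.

T1 = [-12/13 -5/13 0; 5/13 -12/13 0; 0 0 1]
T2·T1 = [-12/13 -5/13 0; 11/13 -19/26 0; 0 0 1]
T3·…·T1 = [12/13 5/13 0; 11/13 -19/26 0; 0 0 1]
T4·…·T1 = [-12/13 -5/13 0; 11/13 -19/26 0; 0 0 1]
T5·…·T1 = [12/13 5/13 0; 11/13 -19/26 0; 0 0 1]
det M = -1; M⁻¹ = [19/26 5/13 0; 11/13 -12/13 0; 0 0 1]
M⁻¹ · (-7/13, -41/26)ᵀ = (-1, 1)ᵀ

p = (-1, 1)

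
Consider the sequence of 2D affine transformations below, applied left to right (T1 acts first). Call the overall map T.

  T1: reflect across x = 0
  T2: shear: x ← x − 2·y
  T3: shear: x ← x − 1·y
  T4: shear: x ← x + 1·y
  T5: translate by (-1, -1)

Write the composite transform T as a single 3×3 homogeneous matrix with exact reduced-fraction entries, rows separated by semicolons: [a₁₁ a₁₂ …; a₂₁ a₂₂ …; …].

T1 = [-1 0 0; 0 1 0; 0 0 1]
T2·T1 = [-1 -2 0; 0 1 0; 0 0 1]
T3·…·T1 = [-1 -3 0; 0 1 0; 0 0 1]
T4·…·T1 = [-1 -2 0; 0 1 0; 0 0 1]
T5·…·T1 = [-1 -2 -1; 0 1 -1; 0 0 1]

T = [-1 -2 -1; 0 1 -1; 0 0 1]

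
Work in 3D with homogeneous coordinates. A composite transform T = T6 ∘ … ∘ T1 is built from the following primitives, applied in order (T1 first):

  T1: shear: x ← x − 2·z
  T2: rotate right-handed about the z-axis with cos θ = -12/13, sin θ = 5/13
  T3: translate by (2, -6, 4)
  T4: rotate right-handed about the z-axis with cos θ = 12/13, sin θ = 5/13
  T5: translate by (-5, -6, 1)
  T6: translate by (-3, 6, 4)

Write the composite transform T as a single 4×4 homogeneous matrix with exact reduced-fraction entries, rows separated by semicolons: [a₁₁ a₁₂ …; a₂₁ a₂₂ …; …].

T = [-1 0 2 -50/13; 0 -1 0 -62/13; 0 0 1 9; 0 0 0 1]

T1 = [1 0 -2 0; 0 1 0 0; 0 0 1 0; 0 0 0 1]
T2·T1 = [-12/13 -5/13 24/13 0; 5/13 -12/13 -10/13 0; 0 0 1 0; 0 0 0 1]
T3·…·T1 = [-12/13 -5/13 24/13 2; 5/13 -12/13 -10/13 -6; 0 0 1 4; 0 0 0 1]
T4·…·T1 = [-1 0 2 54/13; 0 -1 0 -62/13; 0 0 1 4; 0 0 0 1]
T5·…·T1 = [-1 0 2 -11/13; 0 -1 0 -140/13; 0 0 1 5; 0 0 0 1]
T6·…·T1 = [-1 0 2 -50/13; 0 -1 0 -62/13; 0 0 1 9; 0 0 0 1]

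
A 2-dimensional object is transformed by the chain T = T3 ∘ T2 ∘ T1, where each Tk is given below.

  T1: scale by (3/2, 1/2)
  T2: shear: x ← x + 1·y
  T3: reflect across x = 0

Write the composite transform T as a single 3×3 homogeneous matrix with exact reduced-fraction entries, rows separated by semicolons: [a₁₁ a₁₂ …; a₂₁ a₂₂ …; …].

T1 = [3/2 0 0; 0 1/2 0; 0 0 1]
T2·T1 = [3/2 1/2 0; 0 1/2 0; 0 0 1]
T3·…·T1 = [-3/2 -1/2 0; 0 1/2 0; 0 0 1]

T = [-3/2 -1/2 0; 0 1/2 0; 0 0 1]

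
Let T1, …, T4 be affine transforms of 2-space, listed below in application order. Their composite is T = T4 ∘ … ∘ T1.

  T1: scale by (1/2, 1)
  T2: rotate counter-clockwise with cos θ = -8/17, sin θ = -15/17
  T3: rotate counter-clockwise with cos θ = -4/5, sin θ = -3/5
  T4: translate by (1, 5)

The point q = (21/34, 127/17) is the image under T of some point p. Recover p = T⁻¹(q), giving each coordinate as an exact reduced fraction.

T1 = [1/2 0 0; 0 1 0; 0 0 1]
T2·T1 = [-4/17 15/17 0; -15/34 -8/17 0; 0 0 1]
T3·…·T1 = [-13/170 -84/85 0; 42/85 -13/85 0; 0 0 1]
T4·…·T1 = [-13/170 -84/85 1; 42/85 -13/85 5; 0 0 1]
det M = 1/2; M⁻¹ = [-26/85 168/85 -814/85; -84/85 -13/85 149/85; 0 0 1]
M⁻¹ · (21/34, 127/17)ᵀ = (5, 0)ᵀ

p = (5, 0)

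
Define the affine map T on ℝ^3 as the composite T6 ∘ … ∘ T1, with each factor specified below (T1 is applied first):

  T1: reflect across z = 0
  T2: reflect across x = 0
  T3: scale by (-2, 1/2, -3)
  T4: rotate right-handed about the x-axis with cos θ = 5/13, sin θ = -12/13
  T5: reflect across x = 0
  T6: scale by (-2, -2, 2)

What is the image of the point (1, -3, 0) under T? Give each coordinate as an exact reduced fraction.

T(p) = (4, 15/13, 36/13)

T1 reflect across z = 0: (1, -3, 0) → (1, -3, 0)
T2 reflect across x = 0: (1, -3, 0) → (-1, -3, 0)
T3 scale by (-2, 1/2, -3): (-1, -3, 0) → (2, -3/2, 0)
T4 rotate right-handed about the x-axis with cos θ = 5/13, sin θ = -12/13: (2, -3/2, 0) → (2, -15/26, 18/13)
T5 reflect across x = 0: (2, -15/26, 18/13) → (-2, -15/26, 18/13)
T6 scale by (-2, -2, 2): (-2, -15/26, 18/13) → (4, 15/13, 36/13)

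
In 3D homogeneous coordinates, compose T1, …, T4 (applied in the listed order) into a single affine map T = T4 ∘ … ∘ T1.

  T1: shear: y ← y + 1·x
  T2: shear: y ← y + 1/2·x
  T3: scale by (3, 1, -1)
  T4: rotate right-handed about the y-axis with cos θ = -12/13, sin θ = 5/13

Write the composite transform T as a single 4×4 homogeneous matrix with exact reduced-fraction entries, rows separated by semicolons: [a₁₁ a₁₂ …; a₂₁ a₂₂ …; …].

T = [-36/13 0 -5/13 0; 3/2 1 0 0; -15/13 0 12/13 0; 0 0 0 1]

T1 = [1 0 0 0; 1 1 0 0; 0 0 1 0; 0 0 0 1]
T2·T1 = [1 0 0 0; 3/2 1 0 0; 0 0 1 0; 0 0 0 1]
T3·…·T1 = [3 0 0 0; 3/2 1 0 0; 0 0 -1 0; 0 0 0 1]
T4·…·T1 = [-36/13 0 -5/13 0; 3/2 1 0 0; -15/13 0 12/13 0; 0 0 0 1]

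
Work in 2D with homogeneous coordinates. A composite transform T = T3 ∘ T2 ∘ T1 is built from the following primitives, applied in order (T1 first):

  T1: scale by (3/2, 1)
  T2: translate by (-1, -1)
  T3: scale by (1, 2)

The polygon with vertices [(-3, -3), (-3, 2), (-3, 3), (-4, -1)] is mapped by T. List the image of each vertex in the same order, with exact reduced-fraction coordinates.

T1 scale by (3/2, 1): (-3, -3) → (-9/2, -3); (-3, 2) → (-9/2, 2); (-3, 3) → (-9/2, 3); (-4, -1) → (-6, -1)
T2 translate by (-1, -1): (-9/2, -3) → (-11/2, -4); (-9/2, 2) → (-11/2, 1); (-9/2, 3) → (-11/2, 2); (-6, -1) → (-7, -2)
T3 scale by (1, 2): (-11/2, -4) → (-11/2, -8); (-11/2, 1) → (-11/2, 2); (-11/2, 2) → (-11/2, 4); (-7, -2) → (-7, -4)

image vertices: (-11/2, -8), (-11/2, 2), (-11/2, 4), (-7, -4)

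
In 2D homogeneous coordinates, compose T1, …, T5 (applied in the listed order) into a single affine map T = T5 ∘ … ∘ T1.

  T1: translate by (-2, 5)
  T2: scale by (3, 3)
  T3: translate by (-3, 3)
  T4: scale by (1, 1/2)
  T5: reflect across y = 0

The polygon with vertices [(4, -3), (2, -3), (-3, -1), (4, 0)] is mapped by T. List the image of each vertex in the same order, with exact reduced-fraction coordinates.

image vertices: (3, -9/2), (-3, -9/2), (-18, -15/2), (3, -9)

T1 translate by (-2, 5): (4, -3) → (2, 2); (2, -3) → (0, 2); (-3, -1) → (-5, 4); (4, 0) → (2, 5)
T2 scale by (3, 3): (2, 2) → (6, 6); (0, 2) → (0, 6); (-5, 4) → (-15, 12); (2, 5) → (6, 15)
T3 translate by (-3, 3): (6, 6) → (3, 9); (0, 6) → (-3, 9); (-15, 12) → (-18, 15); (6, 15) → (3, 18)
T4 scale by (1, 1/2): (3, 9) → (3, 9/2); (-3, 9) → (-3, 9/2); (-18, 15) → (-18, 15/2); (3, 18) → (3, 9)
T5 reflect across y = 0: (3, 9/2) → (3, -9/2); (-3, 9/2) → (-3, -9/2); (-18, 15/2) → (-18, -15/2); (3, 9) → (3, -9)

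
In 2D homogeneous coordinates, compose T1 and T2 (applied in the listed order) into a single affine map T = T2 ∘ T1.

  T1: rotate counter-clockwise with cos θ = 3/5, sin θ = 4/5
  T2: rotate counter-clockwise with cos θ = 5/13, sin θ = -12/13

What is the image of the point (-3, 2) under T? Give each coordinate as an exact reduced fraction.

T(p) = (-157/65, 174/65)

T1 rotate counter-clockwise with cos θ = 3/5, sin θ = 4/5: (-3, 2) → (-17/5, -6/5)
T2 rotate counter-clockwise with cos θ = 5/13, sin θ = -12/13: (-17/5, -6/5) → (-157/65, 174/65)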